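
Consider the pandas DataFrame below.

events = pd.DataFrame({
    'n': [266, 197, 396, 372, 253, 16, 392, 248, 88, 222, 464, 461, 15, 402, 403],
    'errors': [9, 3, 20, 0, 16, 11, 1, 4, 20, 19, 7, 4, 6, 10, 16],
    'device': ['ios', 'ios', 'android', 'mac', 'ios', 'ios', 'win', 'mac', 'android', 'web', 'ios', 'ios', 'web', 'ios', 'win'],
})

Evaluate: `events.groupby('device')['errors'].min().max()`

20

group by device, min of errors:
device
android    20
ios         3
mac         0
web         6
win         1
Name: errors, dtype: int64
Then the max of the resulting series: 20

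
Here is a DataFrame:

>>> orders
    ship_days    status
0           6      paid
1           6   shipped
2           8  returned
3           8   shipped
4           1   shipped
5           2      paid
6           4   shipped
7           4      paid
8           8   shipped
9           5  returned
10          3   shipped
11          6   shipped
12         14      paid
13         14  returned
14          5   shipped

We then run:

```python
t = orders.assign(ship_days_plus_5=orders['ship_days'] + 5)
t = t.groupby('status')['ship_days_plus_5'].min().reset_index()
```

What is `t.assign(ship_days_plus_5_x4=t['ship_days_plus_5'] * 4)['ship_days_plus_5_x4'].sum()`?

add column ship_days_plus_5 = orders['ship_days'] + 5:
    ship_days    status  ship_days_plus_5
0           6      paid                11
1           6   shipped                11
2           8  returned                13
3           8   shipped                13
4           1   shipped                 6
5           2      paid                 7
6           4   shipped                 9
7           4      paid                 9
8           8   shipped                13
9           5  returned                10
10          3   shipped                 8
11          6   shipped                11
12         14      paid                19
13         14  returned                19
14          5   shipped                10
group by status, min of ship_days_plus_5:
status
paid         7
returned    10
shipped      6
Name: ship_days_plus_5, dtype: int64
reset_index():
     status  ship_days_plus_5
0      paid                 7
1  returned                10
2   shipped                 6
add column ship_days_plus_5_x4 = t['ship_days_plus_5'] * 4:
     status  ship_days_plus_5  ship_days_plus_5_x4
0      paid                 7                   28
1  returned                10                   40
2   shipped                 6                   24

92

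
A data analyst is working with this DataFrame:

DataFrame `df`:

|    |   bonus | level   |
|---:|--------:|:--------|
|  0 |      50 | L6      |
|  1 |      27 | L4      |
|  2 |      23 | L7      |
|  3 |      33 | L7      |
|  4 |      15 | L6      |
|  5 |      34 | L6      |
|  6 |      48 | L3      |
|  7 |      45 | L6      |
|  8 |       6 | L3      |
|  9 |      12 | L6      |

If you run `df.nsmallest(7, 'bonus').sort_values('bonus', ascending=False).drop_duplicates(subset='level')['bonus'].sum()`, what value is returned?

100

take 7 rows with smallest bonus:
   bonus level
8      6    L3
9     12    L6
4     15    L6
2     23    L7
1     27    L4
3     33    L7
5     34    L6
sort by bonus descending:
   bonus level
5     34    L6
3     33    L7
1     27    L4
2     23    L7
4     15    L6
9     12    L6
8      6    L3
drop duplicate level (keep=first):
   bonus level
5     34    L6
3     33    L7
1     27    L4
8      6    L3
sum of column 'bonus' → 100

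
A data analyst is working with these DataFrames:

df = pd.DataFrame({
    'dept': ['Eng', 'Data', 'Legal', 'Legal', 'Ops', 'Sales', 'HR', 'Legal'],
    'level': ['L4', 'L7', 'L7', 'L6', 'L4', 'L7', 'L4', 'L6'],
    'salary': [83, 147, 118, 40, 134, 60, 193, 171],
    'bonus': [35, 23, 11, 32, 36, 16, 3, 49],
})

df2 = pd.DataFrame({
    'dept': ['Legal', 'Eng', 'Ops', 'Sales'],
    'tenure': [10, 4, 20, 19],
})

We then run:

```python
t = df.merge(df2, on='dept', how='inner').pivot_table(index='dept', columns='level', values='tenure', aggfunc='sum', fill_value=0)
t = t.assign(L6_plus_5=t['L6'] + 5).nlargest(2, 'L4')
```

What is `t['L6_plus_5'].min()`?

5

merge on 'dept' (how='inner') → 6 rows:
    dept level  salary  bonus  tenure
0    Eng    L4      83     35       4
1  Legal    L7     118     11      10
2  Legal    L6      40     32      10
3    Ops    L4     134     36      20
4  Sales    L7      60     16      19
5  Legal    L6     171     49      10
pivot: rows=dept, cols=level, sum(tenure):
level  L4  L6  L7
dept             
Eng     4   0   0
Legal   0  20  10
Ops    20   0   0
Sales   0   0  19
add column L6_plus_5 = t['L6'] + 5:
level  L4  L6  L7  L6_plus_5
dept                        
Eng     4   0   0          5
Legal   0  20  10         25
Ops    20   0   0          5
Sales   0   0  19          5
take 2 rows with largest L4:
level  L4  L6  L7  L6_plus_5
dept                        
Ops    20   0   0          5
Eng     4   0   0          5
Finally, min of column 'L6_plus_5' = 5.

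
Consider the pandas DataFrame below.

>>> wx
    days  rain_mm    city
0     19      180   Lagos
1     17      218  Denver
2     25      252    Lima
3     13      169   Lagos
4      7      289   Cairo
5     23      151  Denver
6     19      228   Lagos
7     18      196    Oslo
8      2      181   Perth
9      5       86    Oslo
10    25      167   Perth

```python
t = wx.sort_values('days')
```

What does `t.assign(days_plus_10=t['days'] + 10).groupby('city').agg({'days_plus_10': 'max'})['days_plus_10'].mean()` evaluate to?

sort by days:
    days  rain_mm    city
8      2      181   Perth
9      5       86    Oslo
4      7      289   Cairo
3     13      169   Lagos
1     17      218  Denver
7     18      196    Oslo
0     19      180   Lagos
6     19      228   Lagos
5     23      151  Denver
2     25      252    Lima
10    25      167   Perth
add column days_plus_10 = t['days'] + 10:
    days  rain_mm    city  days_plus_10
8      2      181   Perth            12
9      5       86    Oslo            15
4      7      289   Cairo            17
3     13      169   Lagos            23
1     17      218  Denver            27
7     18      196    Oslo            28
0     19      180   Lagos            29
6     19      228   Lagos            29
5     23      151  Denver            33
2     25      252    Lima            35
10    25      167   Perth            35
group by city, max of days_plus_10:
        days_plus_10
city                
Cairo             17
Denver            33
Lagos             29
Lima              35
Oslo              28
Perth             35

29.5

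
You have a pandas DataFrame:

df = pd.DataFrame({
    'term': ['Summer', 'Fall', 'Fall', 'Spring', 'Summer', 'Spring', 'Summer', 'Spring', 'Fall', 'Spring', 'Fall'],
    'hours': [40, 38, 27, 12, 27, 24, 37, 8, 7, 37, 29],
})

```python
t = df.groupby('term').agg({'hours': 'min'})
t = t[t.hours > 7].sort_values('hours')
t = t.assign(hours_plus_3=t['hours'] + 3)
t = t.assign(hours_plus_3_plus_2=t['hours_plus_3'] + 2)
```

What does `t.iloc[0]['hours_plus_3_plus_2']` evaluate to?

13

group by term, min of hours:
        hours
term         
Fall        7
Spring      8
Summer     27
filter rows where hours > 7:
        hours
term         
Spring      8
Summer     27
sort by hours:
        hours
term         
Spring      8
Summer     27
add column hours_plus_3 = t['hours'] + 3:
        hours  hours_plus_3
term                       
Spring      8            11
Summer     27            30
add column hours_plus_3_plus_2 = t['hours_plus_3'] + 2:
        hours  hours_plus_3  hours_plus_3_plus_2
term                                            
Spring      8            11                   13
Summer     27            30                   32
So iloc[0]['hours_plus_3_plus_2'] = 13.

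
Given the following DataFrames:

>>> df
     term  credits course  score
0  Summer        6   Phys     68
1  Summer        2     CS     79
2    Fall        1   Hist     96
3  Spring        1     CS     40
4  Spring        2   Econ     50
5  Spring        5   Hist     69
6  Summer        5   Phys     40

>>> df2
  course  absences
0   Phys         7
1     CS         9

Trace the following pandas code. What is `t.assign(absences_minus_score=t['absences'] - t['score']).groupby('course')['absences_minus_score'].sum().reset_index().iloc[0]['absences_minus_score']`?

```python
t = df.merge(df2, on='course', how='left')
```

merge on 'course' (how='left') → 7 rows:
     term  credits course  score  absences
0  Summer        6   Phys     68       7.0
1  Summer        2     CS     79       9.0
2    Fall        1   Hist     96       NaN
3  Spring        1     CS     40       9.0
4  Spring        2   Econ     50       NaN
5  Spring        5   Hist     69       NaN
6  Summer        5   Phys     40       7.0
add column absences_minus_score = t['absences'] - t['score']:
     term  credits course  score  absences  absences_minus_score
0  Summer        6   Phys     68       7.0                 -61.0
1  Summer        2     CS     79       9.0                 -70.0
2    Fall        1   Hist     96       NaN                   NaN
3  Spring        1     CS     40       9.0                 -31.0
4  Spring        2   Econ     50       NaN                   NaN
5  Spring        5   Hist     69       NaN                   NaN
6  Summer        5   Phys     40       7.0                 -33.0
group by course, sum of absences_minus_score:
course
CS     -101.0
Econ      0.0
Hist      0.0
Phys    -94.0
Name: absences_minus_score, dtype: float64
reset_index():
  course  absences_minus_score
0     CS                -101.0
1   Econ                   0.0
2   Hist                   0.0
3   Phys                 -94.0
Reading off the value at position 0, column 'absences_minus_score', we get -101.0.

-101.0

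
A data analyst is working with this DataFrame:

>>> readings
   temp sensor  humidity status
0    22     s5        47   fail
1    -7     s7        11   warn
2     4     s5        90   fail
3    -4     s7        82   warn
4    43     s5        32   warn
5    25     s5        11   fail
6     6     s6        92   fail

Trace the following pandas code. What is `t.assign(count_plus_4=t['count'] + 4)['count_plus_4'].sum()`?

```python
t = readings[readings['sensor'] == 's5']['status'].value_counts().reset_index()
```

filter rows where sensor == 's5':
   temp sensor  humidity status
0    22     s5        47   fail
2     4     s5        90   fail
4    43     s5        32   warn
5    25     s5        11   fail
value_counts of status:
status
fail    3
warn    1
Name: count, dtype: int64
reset_index():
  status  count
0   fail      3
1   warn      1
add column count_plus_4 = t['count'] + 4:
  status  count  count_plus_4
0   fail      3             7
1   warn      1             5
Then the sum of column 'count_plus_4': 12

12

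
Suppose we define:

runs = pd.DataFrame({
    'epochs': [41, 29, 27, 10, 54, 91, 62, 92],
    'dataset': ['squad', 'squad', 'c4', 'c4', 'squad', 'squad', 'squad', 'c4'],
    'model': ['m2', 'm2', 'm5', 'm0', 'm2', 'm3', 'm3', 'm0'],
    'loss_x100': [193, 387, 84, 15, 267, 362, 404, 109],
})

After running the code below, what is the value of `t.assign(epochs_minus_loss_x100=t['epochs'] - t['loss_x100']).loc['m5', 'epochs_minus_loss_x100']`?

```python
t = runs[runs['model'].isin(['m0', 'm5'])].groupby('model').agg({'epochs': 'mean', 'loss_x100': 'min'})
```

filter rows where model in ['m0', 'm5']:
   epochs dataset model  loss_x100
2      27      c4    m5         84
3      10      c4    m0         15
7      92      c4    m0        109
group by model: mean(epochs), min(loss_x100):
       epochs  loss_x100
model                   
m0       51.0         15
m5       27.0         84
add column epochs_minus_loss_x100 = t['epochs'] - t['loss_x100']:
       epochs  loss_x100  epochs_minus_loss_x100
model                                           
m0       51.0         15                    36.0
m5       27.0         84                   -57.0

-57.0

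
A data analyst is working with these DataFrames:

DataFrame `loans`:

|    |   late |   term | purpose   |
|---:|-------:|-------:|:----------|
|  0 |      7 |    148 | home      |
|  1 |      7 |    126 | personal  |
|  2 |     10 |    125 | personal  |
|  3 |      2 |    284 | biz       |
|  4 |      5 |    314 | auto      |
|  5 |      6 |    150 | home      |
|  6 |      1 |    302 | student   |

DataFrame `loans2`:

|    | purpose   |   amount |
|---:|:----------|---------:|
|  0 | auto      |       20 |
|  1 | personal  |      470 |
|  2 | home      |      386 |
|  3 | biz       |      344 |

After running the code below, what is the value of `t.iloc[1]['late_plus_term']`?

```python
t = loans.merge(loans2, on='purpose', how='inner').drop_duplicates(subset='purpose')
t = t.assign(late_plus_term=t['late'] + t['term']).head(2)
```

merge on 'purpose' (how='inner') → 6 rows:
   late  term   purpose  amount
0     7   148      home     386
1     7   126  personal     470
2    10   125  personal     470
3     2   284       biz     344
4     5   314      auto      20
5     6   150      home     386
drop duplicate purpose (keep=first):
   late  term   purpose  amount
0     7   148      home     386
1     7   126  personal     470
3     2   284       biz     344
4     5   314      auto      20
add column late_plus_term = t['late'] + t['term']:
   late  term   purpose  amount  late_plus_term
0     7   148      home     386             155
1     7   126  personal     470             133
3     2   284       biz     344             286
4     5   314      auto      20             319
take first 2 rows:
   late  term   purpose  amount  late_plus_term
0     7   148      home     386             155
1     7   126  personal     470             133
The value at position 1, column 'late_plus_term' is 133.

133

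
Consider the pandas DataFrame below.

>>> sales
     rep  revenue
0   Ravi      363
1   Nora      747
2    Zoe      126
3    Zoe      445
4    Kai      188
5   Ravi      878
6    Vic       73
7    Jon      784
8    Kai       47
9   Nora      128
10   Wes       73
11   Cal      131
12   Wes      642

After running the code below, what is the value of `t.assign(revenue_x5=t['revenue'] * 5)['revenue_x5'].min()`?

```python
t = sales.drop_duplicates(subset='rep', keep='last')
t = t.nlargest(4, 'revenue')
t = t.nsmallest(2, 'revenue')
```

2225

drop duplicate rep (keep=last):
     rep  revenue
3    Zoe      445
5   Ravi      878
6    Vic       73
7    Jon      784
8    Kai       47
9   Nora      128
11   Cal      131
12   Wes      642
take 4 rows with largest revenue:
     rep  revenue
5   Ravi      878
7    Jon      784
12   Wes      642
3    Zoe      445
take 2 rows with smallest revenue:
    rep  revenue
3   Zoe      445
12  Wes      642
add column revenue_x5 = t['revenue'] * 5:
    rep  revenue  revenue_x5
3   Zoe      445        2225
12  Wes      642        3210
Finally, min of column 'revenue_x5' = 2225.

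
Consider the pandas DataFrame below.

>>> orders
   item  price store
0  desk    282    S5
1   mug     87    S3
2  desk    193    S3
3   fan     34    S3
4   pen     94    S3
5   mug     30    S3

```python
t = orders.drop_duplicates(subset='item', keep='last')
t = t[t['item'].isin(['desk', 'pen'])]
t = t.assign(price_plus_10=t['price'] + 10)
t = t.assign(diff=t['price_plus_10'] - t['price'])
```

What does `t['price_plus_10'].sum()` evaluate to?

307

drop duplicate item (keep=last):
   item  price store
2  desk    193    S3
3   fan     34    S3
4   pen     94    S3
5   mug     30    S3
filter rows where item in ['desk', 'pen']:
   item  price store
2  desk    193    S3
4   pen     94    S3
add column price_plus_10 = t['price'] + 10:
   item  price store  price_plus_10
2  desk    193    S3            203
4   pen     94    S3            104
add column diff = t['price_plus_10'] - t['price']:
   item  price store  price_plus_10  diff
2  desk    193    S3            203    10
4   pen     94    S3            104    10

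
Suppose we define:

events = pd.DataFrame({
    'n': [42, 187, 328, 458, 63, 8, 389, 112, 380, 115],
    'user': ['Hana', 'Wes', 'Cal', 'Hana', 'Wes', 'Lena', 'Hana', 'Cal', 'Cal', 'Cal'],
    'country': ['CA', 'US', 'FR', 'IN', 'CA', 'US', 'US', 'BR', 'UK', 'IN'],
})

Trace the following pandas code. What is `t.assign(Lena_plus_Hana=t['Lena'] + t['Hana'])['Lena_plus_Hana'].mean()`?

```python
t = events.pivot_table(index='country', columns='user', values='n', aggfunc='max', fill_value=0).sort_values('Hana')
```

149.5

pivot: rows=country, cols=user, max(n):
user     Cal  Hana  Lena  Wes
country                      
BR       112     0     0    0
CA         0    42     0   63
FR       328     0     0    0
IN       115   458     0    0
UK       380     0     0    0
US         0   389     8  187
sort by Hana:
user     Cal  Hana  Lena  Wes
country                      
BR       112     0     0    0
FR       328     0     0    0
UK       380     0     0    0
CA         0    42     0   63
US         0   389     8  187
IN       115   458     0    0
add column Lena_plus_Hana = t['Lena'] + t['Hana']:
user     Cal  Hana  Lena  Wes  Lena_plus_Hana
country                                      
BR       112     0     0    0               0
FR       328     0     0    0               0
UK       380     0     0    0               0
CA         0    42     0   63              42
US         0   389     8  187             397
IN       115   458     0    0             458
The mean of column 'Lena_plus_Hana' is 149.5.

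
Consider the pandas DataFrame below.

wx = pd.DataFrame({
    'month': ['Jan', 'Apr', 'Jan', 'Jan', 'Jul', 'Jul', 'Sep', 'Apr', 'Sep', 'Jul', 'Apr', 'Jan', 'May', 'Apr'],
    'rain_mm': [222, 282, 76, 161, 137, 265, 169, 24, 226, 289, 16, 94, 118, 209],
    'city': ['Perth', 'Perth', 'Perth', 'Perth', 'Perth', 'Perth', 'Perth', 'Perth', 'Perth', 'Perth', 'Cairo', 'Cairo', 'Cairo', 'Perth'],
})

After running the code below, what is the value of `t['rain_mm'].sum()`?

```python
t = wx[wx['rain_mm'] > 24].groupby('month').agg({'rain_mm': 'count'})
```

filter rows where rain_mm > 24:
   month  rain_mm   city
0    Jan      222  Perth
1    Apr      282  Perth
2    Jan       76  Perth
3    Jan      161  Perth
4    Jul      137  Perth
5    Jul      265  Perth
6    Sep      169  Perth
8    Sep      226  Perth
9    Jul      289  Perth
11   Jan       94  Cairo
12   May      118  Cairo
13   Apr      209  Perth
group by month, count of rain_mm:
       rain_mm
month         
Apr          2
Jan          4
Jul          3
May          1
Sep          2
Taking the sum of column 'rain_mm' gives 12.

12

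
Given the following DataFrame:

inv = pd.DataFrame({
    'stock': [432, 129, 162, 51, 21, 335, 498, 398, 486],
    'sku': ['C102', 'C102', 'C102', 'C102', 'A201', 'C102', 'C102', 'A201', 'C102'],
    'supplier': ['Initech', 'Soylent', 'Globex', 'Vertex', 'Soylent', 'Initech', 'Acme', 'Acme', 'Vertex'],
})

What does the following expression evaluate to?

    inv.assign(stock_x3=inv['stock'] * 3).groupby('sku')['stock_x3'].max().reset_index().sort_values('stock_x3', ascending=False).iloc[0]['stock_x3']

add column stock_x3 = inv['stock'] * 3:
   stock   sku supplier  stock_x3
0    432  C102  Initech      1296
1    129  C102  Soylent       387
2    162  C102   Globex       486
3     51  C102   Vertex       153
4     21  A201  Soylent        63
5    335  C102  Initech      1005
6    498  C102     Acme      1494
7    398  A201     Acme      1194
8    486  C102   Vertex      1458
group by sku, max of stock_x3:
sku
A201    1194
C102    1494
Name: stock_x3, dtype: int64
reset_index():
    sku  stock_x3
0  A201      1194
1  C102      1494
sort by stock_x3 descending:
    sku  stock_x3
1  C102      1494
0  A201      1194
The value at position 0, column 'stock_x3' is 1494.

1494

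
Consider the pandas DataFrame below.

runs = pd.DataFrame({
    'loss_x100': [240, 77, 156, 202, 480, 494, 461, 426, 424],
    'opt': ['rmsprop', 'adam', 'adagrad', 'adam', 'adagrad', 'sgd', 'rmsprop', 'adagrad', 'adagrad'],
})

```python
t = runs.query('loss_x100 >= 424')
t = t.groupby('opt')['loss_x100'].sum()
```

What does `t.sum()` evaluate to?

2285

filter rows where loss_x100 >= 424:
   loss_x100      opt
4        480  adagrad
5        494      sgd
6        461  rmsprop
7        426  adagrad
8        424  adagrad
group by opt, sum of loss_x100:
opt
adagrad    1330
rmsprop     461
sgd         494
Name: loss_x100, dtype: int64
Then the sum of the resulting series: 2285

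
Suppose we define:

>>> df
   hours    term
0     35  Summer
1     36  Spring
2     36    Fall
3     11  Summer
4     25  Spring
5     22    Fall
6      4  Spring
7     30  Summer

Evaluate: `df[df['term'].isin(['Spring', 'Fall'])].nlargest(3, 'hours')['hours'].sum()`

97

filter rows where term in ['Spring', 'Fall']:
   hours    term
1     36  Spring
2     36    Fall
4     25  Spring
5     22    Fall
6      4  Spring
take 3 rows with largest hours:
   hours    term
1     36  Spring
2     36    Fall
4     25  Spring
Hence 97.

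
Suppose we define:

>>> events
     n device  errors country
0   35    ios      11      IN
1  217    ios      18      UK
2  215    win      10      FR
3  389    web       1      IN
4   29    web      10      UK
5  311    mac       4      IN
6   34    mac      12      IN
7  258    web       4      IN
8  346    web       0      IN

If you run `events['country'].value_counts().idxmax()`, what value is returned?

value_counts of country:
country
IN    6
UK    2
FR    1
Name: count, dtype: int64

IN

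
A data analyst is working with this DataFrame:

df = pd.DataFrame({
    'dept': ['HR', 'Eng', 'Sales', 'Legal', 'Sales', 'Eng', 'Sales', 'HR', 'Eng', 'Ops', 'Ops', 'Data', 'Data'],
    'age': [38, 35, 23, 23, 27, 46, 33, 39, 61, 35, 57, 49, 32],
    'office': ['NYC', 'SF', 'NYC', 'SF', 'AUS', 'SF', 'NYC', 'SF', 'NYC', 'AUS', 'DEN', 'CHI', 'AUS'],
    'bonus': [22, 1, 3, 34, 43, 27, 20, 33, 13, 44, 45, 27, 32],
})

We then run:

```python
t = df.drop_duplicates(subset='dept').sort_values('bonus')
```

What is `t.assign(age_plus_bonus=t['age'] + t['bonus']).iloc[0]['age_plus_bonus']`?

36

drop duplicate dept (keep=first):
     dept  age office  bonus
0      HR   38    NYC     22
1     Eng   35     SF      1
2   Sales   23    NYC      3
3   Legal   23     SF     34
9     Ops   35    AUS     44
11   Data   49    CHI     27
sort by bonus:
     dept  age office  bonus
1     Eng   35     SF      1
2   Sales   23    NYC      3
0      HR   38    NYC     22
11   Data   49    CHI     27
3   Legal   23     SF     34
9     Ops   35    AUS     44
add column age_plus_bonus = t['age'] + t['bonus']:
     dept  age office  bonus  age_plus_bonus
1     Eng   35     SF      1              36
2   Sales   23    NYC      3              26
0      HR   38    NYC     22              60
11   Data   49    CHI     27              76
3   Legal   23     SF     34              57
9     Ops   35    AUS     44              79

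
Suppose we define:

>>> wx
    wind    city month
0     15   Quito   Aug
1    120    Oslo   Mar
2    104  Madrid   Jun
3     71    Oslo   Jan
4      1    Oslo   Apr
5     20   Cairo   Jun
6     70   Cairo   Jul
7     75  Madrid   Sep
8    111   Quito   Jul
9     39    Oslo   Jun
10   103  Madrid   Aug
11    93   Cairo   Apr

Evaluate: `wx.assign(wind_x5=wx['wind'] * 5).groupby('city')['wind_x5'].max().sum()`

2140

add column wind_x5 = wx['wind'] * 5:
    wind    city month  wind_x5
0     15   Quito   Aug       75
1    120    Oslo   Mar      600
2    104  Madrid   Jun      520
3     71    Oslo   Jan      355
4      1    Oslo   Apr        5
5     20   Cairo   Jun      100
6     70   Cairo   Jul      350
7     75  Madrid   Sep      375
8    111   Quito   Jul      555
9     39    Oslo   Jun      195
10   103  Madrid   Aug      515
11    93   Cairo   Apr      465
group by city, max of wind_x5:
city
Cairo     465
Madrid    520
Oslo      600
Quito     555
Name: wind_x5, dtype: int64
Reading off the sum of the resulting series, we get 2140.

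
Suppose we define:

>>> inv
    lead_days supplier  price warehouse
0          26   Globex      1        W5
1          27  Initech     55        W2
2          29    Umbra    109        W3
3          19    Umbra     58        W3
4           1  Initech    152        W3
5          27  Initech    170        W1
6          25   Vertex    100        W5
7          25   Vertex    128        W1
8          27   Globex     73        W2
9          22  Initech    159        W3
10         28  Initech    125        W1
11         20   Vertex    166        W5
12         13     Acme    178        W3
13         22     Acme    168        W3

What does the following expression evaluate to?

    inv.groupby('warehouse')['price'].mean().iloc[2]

137.333333333

group by warehouse, mean of price:
warehouse
W1    141.000000
W2     64.000000
W3    137.333333
W5     89.000000
Name: price, dtype: float64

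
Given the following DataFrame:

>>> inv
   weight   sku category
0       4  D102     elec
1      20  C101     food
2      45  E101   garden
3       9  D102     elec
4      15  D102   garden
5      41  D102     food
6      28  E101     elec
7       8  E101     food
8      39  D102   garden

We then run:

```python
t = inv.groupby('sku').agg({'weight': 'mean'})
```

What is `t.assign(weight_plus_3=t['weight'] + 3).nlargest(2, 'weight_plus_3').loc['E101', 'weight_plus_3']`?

30.0

group by sku, mean of weight:
      weight
sku         
C101    20.0
D102    21.6
E101    27.0
add column weight_plus_3 = t['weight'] + 3:
      weight  weight_plus_3
sku                        
C101    20.0           23.0
D102    21.6           24.6
E101    27.0           30.0
take 2 rows with largest weight_plus_3:
      weight  weight_plus_3
sku                        
E101    27.0           30.0
D102    21.6           24.6
value at row 'E101', column 'weight_plus_3' → 30.0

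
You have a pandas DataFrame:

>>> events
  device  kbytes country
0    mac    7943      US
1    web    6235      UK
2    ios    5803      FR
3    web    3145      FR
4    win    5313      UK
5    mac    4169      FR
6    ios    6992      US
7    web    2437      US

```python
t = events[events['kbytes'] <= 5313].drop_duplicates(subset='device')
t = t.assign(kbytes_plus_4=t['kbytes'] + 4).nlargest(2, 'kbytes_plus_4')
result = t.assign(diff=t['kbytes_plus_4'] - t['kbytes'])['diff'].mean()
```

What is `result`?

4.0

filter rows where kbytes <= 5313:
  device  kbytes country
3    web    3145      FR
4    win    5313      UK
5    mac    4169      FR
7    web    2437      US
drop duplicate device (keep=first):
  device  kbytes country
3    web    3145      FR
4    win    5313      UK
5    mac    4169      FR
add column kbytes_plus_4 = t['kbytes'] + 4:
  device  kbytes country  kbytes_plus_4
3    web    3145      FR           3149
4    win    5313      UK           5317
5    mac    4169      FR           4173
take 2 rows with largest kbytes_plus_4:
  device  kbytes country  kbytes_plus_4
4    win    5313      UK           5317
5    mac    4169      FR           4173
add column diff = t['kbytes_plus_4'] - t['kbytes']:
  device  kbytes country  kbytes_plus_4  diff
4    win    5313      UK           5317     4
5    mac    4169      FR           4173     4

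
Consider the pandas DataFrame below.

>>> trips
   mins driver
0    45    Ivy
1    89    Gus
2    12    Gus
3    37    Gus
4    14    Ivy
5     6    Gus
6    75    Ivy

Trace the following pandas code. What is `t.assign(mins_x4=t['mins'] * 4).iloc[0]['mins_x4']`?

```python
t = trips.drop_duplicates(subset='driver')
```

180

drop duplicate driver (keep=first):
   mins driver
0    45    Ivy
1    89    Gus
add column mins_x4 = t['mins'] * 4:
   mins driver  mins_x4
0    45    Ivy      180
1    89    Gus      356
value at position 0, column 'mins_x4' → 180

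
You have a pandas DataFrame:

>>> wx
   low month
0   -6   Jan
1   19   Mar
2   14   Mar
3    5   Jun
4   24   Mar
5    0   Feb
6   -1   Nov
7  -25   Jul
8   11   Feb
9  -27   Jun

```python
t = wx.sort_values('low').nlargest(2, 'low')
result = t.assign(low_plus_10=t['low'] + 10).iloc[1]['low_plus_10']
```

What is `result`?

29

sort by low:
   low month
9  -27   Jun
7  -25   Jul
0   -6   Jan
6   -1   Nov
5    0   Feb
3    5   Jun
8   11   Feb
2   14   Mar
1   19   Mar
4   24   Mar
take 2 rows with largest low:
   low month
4   24   Mar
1   19   Mar
add column low_plus_10 = t['low'] + 10:
   low month  low_plus_10
4   24   Mar           34
1   19   Mar           29
Taking the value at position 1, column 'low_plus_10' gives 29.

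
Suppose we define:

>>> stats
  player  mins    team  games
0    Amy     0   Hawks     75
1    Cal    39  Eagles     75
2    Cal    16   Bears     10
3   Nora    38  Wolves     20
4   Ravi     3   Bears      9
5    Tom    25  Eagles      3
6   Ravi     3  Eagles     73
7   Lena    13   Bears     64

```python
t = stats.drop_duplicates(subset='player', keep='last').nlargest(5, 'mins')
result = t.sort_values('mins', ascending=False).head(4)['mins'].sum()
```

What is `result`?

92

drop duplicate player (keep=last):
  player  mins    team  games
0    Amy     0   Hawks     75
2    Cal    16   Bears     10
3   Nora    38  Wolves     20
5    Tom    25  Eagles      3
6   Ravi     3  Eagles     73
7   Lena    13   Bears     64
take 5 rows with largest mins:
  player  mins    team  games
3   Nora    38  Wolves     20
5    Tom    25  Eagles      3
2    Cal    16   Bears     10
7   Lena    13   Bears     64
6   Ravi     3  Eagles     73
sort by mins descending:
  player  mins    team  games
3   Nora    38  Wolves     20
5    Tom    25  Eagles      3
2    Cal    16   Bears     10
7   Lena    13   Bears     64
6   Ravi     3  Eagles     73
take first 4 rows:
  player  mins    team  games
3   Nora    38  Wolves     20
5    Tom    25  Eagles      3
2    Cal    16   Bears     10
7   Lena    13   Bears     64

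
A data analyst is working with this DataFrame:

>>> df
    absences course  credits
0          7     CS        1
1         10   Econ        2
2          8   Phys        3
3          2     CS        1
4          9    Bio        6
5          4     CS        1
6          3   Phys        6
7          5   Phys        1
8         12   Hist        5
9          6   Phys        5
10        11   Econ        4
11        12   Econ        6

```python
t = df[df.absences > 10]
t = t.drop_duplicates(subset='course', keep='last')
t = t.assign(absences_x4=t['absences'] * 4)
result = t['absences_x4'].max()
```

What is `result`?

48

filter rows where absences > 10:
    absences course  credits
8         12   Hist        5
10        11   Econ        4
11        12   Econ        6
drop duplicate course (keep=last):
    absences course  credits
8         12   Hist        5
11        12   Econ        6
add column absences_x4 = t['absences'] * 4:
    absences course  credits  absences_x4
8         12   Hist        5           48
11        12   Econ        6           48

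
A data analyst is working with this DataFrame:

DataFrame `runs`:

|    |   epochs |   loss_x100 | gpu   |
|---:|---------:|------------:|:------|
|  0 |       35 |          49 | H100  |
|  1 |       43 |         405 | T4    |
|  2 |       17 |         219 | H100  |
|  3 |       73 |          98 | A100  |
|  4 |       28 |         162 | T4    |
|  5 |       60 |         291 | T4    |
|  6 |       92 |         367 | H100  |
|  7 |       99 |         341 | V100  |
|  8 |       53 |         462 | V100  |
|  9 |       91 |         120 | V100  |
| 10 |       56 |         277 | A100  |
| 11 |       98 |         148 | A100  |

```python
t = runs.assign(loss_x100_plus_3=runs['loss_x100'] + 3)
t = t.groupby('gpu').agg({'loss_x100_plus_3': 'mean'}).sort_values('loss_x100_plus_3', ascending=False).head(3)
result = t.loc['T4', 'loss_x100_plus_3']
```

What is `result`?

add column loss_x100_plus_3 = runs['loss_x100'] + 3:
    epochs  loss_x100   gpu  loss_x100_plus_3
0       35         49  H100                52
1       43        405    T4               408
2       17        219  H100               222
3       73         98  A100               101
4       28        162    T4               165
5       60        291    T4               294
6       92        367  H100               370
7       99        341  V100               344
8       53        462  V100               465
9       91        120  V100               123
10      56        277  A100               280
11      98        148  A100               151
group by gpu, mean of loss_x100_plus_3:
      loss_x100_plus_3
gpu                   
A100        177.333333
H100        214.666667
T4          289.000000
V100        310.666667
sort by loss_x100_plus_3 descending:
      loss_x100_plus_3
gpu                   
V100        310.666667
T4          289.000000
H100        214.666667
A100        177.333333
take first 3 rows:
      loss_x100_plus_3
gpu                   
V100        310.666667
T4          289.000000
H100        214.666667

289.0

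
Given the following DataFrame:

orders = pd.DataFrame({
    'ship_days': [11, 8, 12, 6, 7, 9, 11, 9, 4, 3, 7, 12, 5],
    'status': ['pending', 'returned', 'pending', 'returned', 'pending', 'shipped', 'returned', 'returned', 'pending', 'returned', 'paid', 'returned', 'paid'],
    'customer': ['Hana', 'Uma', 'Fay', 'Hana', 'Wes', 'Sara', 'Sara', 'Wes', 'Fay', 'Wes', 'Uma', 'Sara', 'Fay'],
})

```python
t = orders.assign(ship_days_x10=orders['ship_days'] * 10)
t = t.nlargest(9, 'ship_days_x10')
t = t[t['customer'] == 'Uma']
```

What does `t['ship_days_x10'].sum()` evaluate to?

150

add column ship_days_x10 = orders['ship_days'] * 10:
    ship_days    status customer  ship_days_x10
0          11   pending     Hana            110
1           8  returned      Uma             80
2          12   pending      Fay            120
3           6  returned     Hana             60
4           7   pending      Wes             70
5           9   shipped     Sara             90
6          11  returned     Sara            110
7           9  returned      Wes             90
8           4   pending      Fay             40
9           3  returned      Wes             30
10          7      paid      Uma             70
11         12  returned     Sara            120
12          5      paid      Fay             50
take 9 rows with largest ship_days_x10:
    ship_days    status customer  ship_days_x10
2          12   pending      Fay            120
11         12  returned     Sara            120
0          11   pending     Hana            110
6          11  returned     Sara            110
5           9   shipped     Sara             90
7           9  returned      Wes             90
1           8  returned      Uma             80
4           7   pending      Wes             70
10          7      paid      Uma             70
filter rows where customer == 'Uma':
    ship_days    status customer  ship_days_x10
1           8  returned      Uma             80
10          7      paid      Uma             70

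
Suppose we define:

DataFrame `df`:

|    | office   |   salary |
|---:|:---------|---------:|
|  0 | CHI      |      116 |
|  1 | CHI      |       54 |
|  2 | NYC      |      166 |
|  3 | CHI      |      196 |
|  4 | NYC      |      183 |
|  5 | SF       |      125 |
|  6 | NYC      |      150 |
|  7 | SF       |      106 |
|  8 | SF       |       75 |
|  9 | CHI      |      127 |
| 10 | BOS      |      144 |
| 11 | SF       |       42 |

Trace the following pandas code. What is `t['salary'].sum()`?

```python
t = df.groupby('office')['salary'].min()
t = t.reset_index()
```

390

group by office, min of salary:
office
BOS    144
CHI     54
NYC    150
SF      42
Name: salary, dtype: int64
reset_index():
  office  salary
0    BOS     144
1    CHI      54
2    NYC     150
3     SF      42
Reading off the sum of column 'salary', we get 390.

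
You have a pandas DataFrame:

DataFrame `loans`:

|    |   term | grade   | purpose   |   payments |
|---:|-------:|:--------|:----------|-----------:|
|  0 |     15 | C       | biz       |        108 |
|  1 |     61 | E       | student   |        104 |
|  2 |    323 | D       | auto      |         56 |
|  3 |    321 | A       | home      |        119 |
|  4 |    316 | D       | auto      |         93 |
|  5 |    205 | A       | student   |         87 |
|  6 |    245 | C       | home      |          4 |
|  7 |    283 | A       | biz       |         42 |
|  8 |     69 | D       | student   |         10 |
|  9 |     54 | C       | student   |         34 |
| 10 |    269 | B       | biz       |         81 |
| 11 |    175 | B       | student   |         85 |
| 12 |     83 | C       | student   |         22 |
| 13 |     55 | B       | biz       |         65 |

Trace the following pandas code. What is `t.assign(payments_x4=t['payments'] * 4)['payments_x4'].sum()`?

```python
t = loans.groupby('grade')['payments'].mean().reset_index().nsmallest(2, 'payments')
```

group by grade, mean of payments:
grade
A     82.666667
B     77.000000
C     42.000000
D     53.000000
E    104.000000
Name: payments, dtype: float64
reset_index():
  grade    payments
0     A   82.666667
1     B   77.000000
2     C   42.000000
3     D   53.000000
4     E  104.000000
take 2 rows with smallest payments:
  grade  payments
2     C      42.0
3     D      53.0
add column payments_x4 = t['payments'] * 4:
  grade  payments  payments_x4
2     C      42.0        168.0
3     D      53.0        212.0
So sum() = 380.0.

380.0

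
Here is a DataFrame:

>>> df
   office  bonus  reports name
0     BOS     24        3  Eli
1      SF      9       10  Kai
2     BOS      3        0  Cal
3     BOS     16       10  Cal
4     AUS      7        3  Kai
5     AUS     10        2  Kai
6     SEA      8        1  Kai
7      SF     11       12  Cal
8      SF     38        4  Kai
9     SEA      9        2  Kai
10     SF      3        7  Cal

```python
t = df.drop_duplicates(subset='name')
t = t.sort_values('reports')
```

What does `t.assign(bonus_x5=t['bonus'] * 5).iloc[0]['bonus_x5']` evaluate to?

15

drop duplicate name (keep=first):
  office  bonus  reports name
0    BOS     24        3  Eli
1     SF      9       10  Kai
2    BOS      3        0  Cal
sort by reports:
  office  bonus  reports name
2    BOS      3        0  Cal
0    BOS     24        3  Eli
1     SF      9       10  Kai
add column bonus_x5 = t['bonus'] * 5:
  office  bonus  reports name  bonus_x5
2    BOS      3        0  Cal        15
0    BOS     24        3  Eli       120
1     SF      9       10  Kai        45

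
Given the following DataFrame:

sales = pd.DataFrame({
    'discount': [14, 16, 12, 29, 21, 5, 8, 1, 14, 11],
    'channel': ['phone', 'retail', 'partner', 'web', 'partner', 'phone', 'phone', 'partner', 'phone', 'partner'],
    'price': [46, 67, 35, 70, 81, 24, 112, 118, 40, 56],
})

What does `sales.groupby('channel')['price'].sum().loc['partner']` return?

group by channel, sum of price:
channel
partner    290
phone      222
retail      67
web         70
Name: price, dtype: int64

290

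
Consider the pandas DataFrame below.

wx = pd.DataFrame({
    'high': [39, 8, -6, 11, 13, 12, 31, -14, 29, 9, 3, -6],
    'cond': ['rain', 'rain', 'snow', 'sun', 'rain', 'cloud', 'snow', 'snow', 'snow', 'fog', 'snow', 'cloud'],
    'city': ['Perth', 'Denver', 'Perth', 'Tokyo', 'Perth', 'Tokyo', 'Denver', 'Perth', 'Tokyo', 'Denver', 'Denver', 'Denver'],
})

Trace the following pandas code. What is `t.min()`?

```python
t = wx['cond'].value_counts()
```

1

value_counts of cond:
cond
snow     5
rain     3
cloud    2
sun      1
fog      1
Name: count, dtype: int64
The min of the resulting series is 1.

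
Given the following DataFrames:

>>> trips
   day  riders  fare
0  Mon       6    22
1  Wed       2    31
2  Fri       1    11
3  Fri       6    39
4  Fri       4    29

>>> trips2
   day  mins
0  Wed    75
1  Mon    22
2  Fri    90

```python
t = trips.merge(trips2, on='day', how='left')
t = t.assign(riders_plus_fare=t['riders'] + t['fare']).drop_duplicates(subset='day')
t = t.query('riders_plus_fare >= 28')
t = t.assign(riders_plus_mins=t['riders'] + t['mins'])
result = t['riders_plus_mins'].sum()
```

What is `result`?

merge on 'day' (how='left') → 5 rows:
   day  riders  fare  mins
0  Mon       6    22    22
1  Wed       2    31    75
2  Fri       1    11    90
3  Fri       6    39    90
4  Fri       4    29    90
add column riders_plus_fare = t['riders'] + t['fare']:
   day  riders  fare  mins  riders_plus_fare
0  Mon       6    22    22                28
1  Wed       2    31    75                33
2  Fri       1    11    90                12
3  Fri       6    39    90                45
4  Fri       4    29    90                33
drop duplicate day (keep=first):
   day  riders  fare  mins  riders_plus_fare
0  Mon       6    22    22                28
1  Wed       2    31    75                33
2  Fri       1    11    90                12
filter rows where riders_plus_fare >= 28:
   day  riders  fare  mins  riders_plus_fare
0  Mon       6    22    22                28
1  Wed       2    31    75                33
add column riders_plus_mins = t['riders'] + t['mins']:
   day  riders  fare  mins  riders_plus_fare  riders_plus_mins
0  Mon       6    22    22                28                28
1  Wed       2    31    75                33                77
Hence 105.

105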